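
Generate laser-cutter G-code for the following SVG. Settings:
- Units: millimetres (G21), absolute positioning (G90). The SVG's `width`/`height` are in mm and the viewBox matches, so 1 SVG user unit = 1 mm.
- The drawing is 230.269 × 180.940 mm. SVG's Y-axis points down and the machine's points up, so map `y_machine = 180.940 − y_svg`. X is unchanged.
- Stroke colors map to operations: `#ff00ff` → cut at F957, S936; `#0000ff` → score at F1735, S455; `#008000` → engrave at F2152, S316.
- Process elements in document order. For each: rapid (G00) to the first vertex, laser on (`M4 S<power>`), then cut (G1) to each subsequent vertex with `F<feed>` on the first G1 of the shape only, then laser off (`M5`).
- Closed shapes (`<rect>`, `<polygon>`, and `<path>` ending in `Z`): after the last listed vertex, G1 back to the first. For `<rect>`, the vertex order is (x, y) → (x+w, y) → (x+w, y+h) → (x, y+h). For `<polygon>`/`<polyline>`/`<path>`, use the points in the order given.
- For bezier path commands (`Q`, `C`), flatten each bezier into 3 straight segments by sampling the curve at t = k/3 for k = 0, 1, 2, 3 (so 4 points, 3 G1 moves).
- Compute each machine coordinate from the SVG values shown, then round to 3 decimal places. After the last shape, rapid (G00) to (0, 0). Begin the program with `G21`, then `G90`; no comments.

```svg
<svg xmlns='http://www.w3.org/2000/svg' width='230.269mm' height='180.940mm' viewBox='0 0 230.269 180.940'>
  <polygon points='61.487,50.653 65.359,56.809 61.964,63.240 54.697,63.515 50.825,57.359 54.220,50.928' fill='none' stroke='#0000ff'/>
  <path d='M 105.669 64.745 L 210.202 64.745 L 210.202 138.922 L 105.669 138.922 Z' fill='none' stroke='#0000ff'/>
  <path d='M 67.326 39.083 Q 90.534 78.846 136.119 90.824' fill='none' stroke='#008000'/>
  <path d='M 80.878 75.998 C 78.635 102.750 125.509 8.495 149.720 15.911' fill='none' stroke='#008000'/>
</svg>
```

Since the viewBox matches the mm dimensions, user units are millimetres directly. The only transform is the Y-flip y_m = 180.940 − y_svg.

Shape 1 is a regular polygon drawn with `<polygon>`. Its stroke #0000ff means score at S455, F1735. After flipping Y the toolpath is (61.487,130.287) → (65.359,124.131) → (61.964,117.700) → (54.697,117.425) → (50.825,123.581) → (54.220,130.012) → (61.487,130.287), returning to the start.

Shape 2 is a rectangle drawn with `<path>`. Its stroke #0000ff means score at S455, F1735. After flipping Y the toolpath is (105.669,116.195) → (210.202,116.195) → (210.202,42.018) → (105.669,42.018) → (105.669,116.195), returning to the start.

Shape 3 is a quadratic bezier drawn with `<path>`. Its stroke #008000 means engrave at S316, F2152. After flipping Y the toolpath is (67.326,141.857) → (85.284,118.436) → (108.215,101.189) → (136.119,90.116).

Shape 4 is a cubic bezier drawn with `<path>`. Its stroke #008000 means engrave at S316, F2152. After flipping Y the toolpath is (80.878,104.942) → (92.349,110.278) → (120.613,146.802) → (149.720,165.029).

G21
G90
G00 X61.487 Y130.287
M4 S455
G1 X65.359 Y124.131 F1735
G1 X61.964 Y117.700
G1 X54.697 Y117.425
G1 X50.825 Y123.581
G1 X54.220 Y130.012
G1 X61.487 Y130.287
M5
G00 X105.669 Y116.195
M4 S455
G1 X210.202 Y116.195 F1735
G1 X210.202 Y42.018
G1 X105.669 Y42.018
G1 X105.669 Y116.195
M5
G00 X67.326 Y141.857
M4 S316
G1 X85.284 Y118.436 F2152
G1 X108.215 Y101.189
G1 X136.119 Y90.116
M5
G00 X80.878 Y104.942
M4 S316
G1 X92.349 Y110.278 F2152
G1 X120.613 Y146.802
G1 X149.720 Y165.029
M5
G00 X0.000 Y0.000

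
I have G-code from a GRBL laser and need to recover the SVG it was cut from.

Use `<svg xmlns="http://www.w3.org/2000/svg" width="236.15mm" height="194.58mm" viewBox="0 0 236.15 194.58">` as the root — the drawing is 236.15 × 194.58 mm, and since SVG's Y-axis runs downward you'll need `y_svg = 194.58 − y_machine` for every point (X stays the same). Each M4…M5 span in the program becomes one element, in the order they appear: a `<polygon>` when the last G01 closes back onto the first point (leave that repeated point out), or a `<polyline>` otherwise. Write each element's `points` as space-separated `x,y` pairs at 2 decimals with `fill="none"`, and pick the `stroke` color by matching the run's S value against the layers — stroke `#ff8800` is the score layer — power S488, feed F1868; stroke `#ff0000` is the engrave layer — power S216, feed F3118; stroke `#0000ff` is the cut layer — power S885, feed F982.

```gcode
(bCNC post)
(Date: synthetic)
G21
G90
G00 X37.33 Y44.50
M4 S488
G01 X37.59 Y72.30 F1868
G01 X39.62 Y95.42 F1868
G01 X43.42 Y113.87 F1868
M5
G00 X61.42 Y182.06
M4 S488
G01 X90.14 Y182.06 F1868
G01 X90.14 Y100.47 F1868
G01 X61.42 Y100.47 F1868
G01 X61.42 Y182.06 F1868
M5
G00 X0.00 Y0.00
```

<svg xmlns="http://www.w3.org/2000/svg" width="236.15mm" height="194.58mm" viewBox="0 0 236.15 194.58">
  <polyline points="37.33,150.08 37.59,122.28 39.62,99.16 43.42,80.71" fill="none" stroke="#ff8800"/>
  <polygon points="61.42,12.52 90.14,12.52 90.14,94.11 61.42,94.11" fill="none" stroke="#ff8800"/>
</svg>

y_svg = 194.58 − y_m. Every run uses S488, so all elements get stroke `#ff8800` (score).

[1] open run; points: 37.33,150.08 37.59,122.28 39.62,99.16 43.42,80.71

[2] closed run; points: 61.42,12.52 90.14,12.52 90.14,94.11 61.42,94.11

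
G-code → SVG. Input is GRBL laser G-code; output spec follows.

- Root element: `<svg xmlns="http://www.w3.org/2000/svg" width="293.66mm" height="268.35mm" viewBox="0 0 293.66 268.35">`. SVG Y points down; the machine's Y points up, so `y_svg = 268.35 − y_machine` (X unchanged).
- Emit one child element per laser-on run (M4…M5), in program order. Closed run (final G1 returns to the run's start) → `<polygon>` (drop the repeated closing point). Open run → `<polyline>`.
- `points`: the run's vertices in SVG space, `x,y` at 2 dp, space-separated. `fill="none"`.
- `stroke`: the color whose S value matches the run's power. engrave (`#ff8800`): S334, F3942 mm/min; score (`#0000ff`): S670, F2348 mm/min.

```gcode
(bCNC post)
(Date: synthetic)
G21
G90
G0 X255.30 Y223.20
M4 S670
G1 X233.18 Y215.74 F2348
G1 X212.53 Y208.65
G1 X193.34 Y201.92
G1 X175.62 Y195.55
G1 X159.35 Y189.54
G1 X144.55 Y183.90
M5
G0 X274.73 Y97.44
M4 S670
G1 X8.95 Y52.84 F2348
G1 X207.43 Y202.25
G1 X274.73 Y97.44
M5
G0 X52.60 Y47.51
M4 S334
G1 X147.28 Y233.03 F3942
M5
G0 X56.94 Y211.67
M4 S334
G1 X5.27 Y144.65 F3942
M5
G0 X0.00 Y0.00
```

Each laser-on run becomes one SVG element. Flip Y back into SVG space with y_svg = 268.35 − y_machine.

Run 1: S670 ⇒ score layer `#0000ff`. The run is open, so emit a `<polyline>` with points (Y-flipped): 255.30,45.15 233.18,52.61 212.53,59.70 193.34,66.43 175.62,72.80 159.35,78.81 144.55,84.45.

Run 2: the run's S670 means `#0000ff` (score). The run returns to its start, so emit a `<polygon>` with points (Y-flipped): 274.73,170.91 8.95,215.51 207.43,66.10.

Run 3: S334 ⇒ engrave layer `#ff8800`. The run is open, so emit a `<polyline>` with points (Y-flipped): 52.60,220.84 147.28,35.32.

Run 4: the run's S334 means `#ff8800` (engrave). The run is open, so emit a `<polyline>` with points (Y-flipped): 56.94,56.68 5.27,123.70.

<svg xmlns="http://www.w3.org/2000/svg" width="293.66mm" height="268.35mm" viewBox="0 0 293.66 268.35">
  <polyline points="255.30,45.15 233.18,52.61 212.53,59.70 193.34,66.43 175.62,72.80 159.35,78.81 144.55,84.45" fill="none" stroke="#0000ff"/>
  <polygon points="274.73,170.91 8.95,215.51 207.43,66.10" fill="none" stroke="#0000ff"/>
  <polyline points="52.60,220.84 147.28,35.32" fill="none" stroke="#ff8800"/>
  <polyline points="56.94,56.68 5.27,123.70" fill="none" stroke="#ff8800"/>
</svg>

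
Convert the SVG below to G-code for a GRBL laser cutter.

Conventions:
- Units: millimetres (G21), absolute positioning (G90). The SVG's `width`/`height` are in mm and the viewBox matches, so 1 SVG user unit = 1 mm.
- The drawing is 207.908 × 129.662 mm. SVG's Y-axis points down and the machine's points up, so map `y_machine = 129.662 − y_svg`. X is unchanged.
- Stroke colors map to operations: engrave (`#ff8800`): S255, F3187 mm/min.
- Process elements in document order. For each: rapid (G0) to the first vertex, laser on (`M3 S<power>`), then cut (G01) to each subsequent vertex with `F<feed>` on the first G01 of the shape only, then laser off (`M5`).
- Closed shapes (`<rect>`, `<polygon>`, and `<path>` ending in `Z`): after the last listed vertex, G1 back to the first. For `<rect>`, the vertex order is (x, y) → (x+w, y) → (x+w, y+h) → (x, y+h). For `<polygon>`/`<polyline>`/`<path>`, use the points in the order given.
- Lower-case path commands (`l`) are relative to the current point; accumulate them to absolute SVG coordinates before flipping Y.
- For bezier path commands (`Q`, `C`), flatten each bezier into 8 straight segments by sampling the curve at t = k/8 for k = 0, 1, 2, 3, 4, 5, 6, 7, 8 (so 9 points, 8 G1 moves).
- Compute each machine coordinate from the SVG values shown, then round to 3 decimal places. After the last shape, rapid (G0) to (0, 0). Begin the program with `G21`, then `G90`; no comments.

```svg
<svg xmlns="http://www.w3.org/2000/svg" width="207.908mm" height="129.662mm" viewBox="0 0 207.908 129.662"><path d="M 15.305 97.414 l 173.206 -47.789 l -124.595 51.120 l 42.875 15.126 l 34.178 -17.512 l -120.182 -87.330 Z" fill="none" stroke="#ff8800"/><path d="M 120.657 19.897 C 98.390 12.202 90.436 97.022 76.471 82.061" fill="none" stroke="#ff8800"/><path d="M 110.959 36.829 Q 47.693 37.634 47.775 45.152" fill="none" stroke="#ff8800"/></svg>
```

Since the viewBox matches the mm dimensions, user units are millimetres directly. The only transform is the Y-flip y_m = 129.662 − y_svg.

Shape 1 is a closed polygon drawn with `<path>`. Its stroke #ff8800 means engrave at S255, F3187. After flipping Y the toolpath is (15.305,32.248) → (188.511,80.037) → (63.916,28.917) → (106.791,13.791) → (140.969,31.303) → (20.787,118.633) → (15.305,32.248), returning to the start.

Shape 2 is a cubic bezier drawn with `<path>`. Its stroke #ff8800 means engrave at S255, F3187. After flipping Y the toolpath is (120.657,109.765) → (112.938,108.690) → (106.323,101.194) → (100.573,89.533) → (95.451,75.958) → (90.718,62.724) → (86.135,52.085) → (81.466,46.292) → (76.471,47.601).

Shape 3 is a quadratic bezier drawn with `<path>`. Its stroke #ff8800 means engrave at S255, F3187. After flipping Y the toolpath is (110.959,92.833) → (96.132,92.527) → (83.285,92.011) → (72.418,91.285) → (63.530,90.350) → (56.622,89.204) → (51.693,87.849) → (48.744,86.285) → (47.775,84.510).

G21
G90
G0 X15.305 Y32.248
M3 S255
G01 X188.511 Y80.037 F3187
G01 X63.916 Y28.917
G01 X106.791 Y13.791
G01 X140.969 Y31.303
G01 X20.787 Y118.633
G01 X15.305 Y32.248
M5
G0 X120.657 Y109.765
M3 S255
G01 X112.938 Y108.690 F3187
G01 X106.323 Y101.194
G01 X100.573 Y89.533
G01 X95.451 Y75.958
G01 X90.718 Y62.724
G01 X86.135 Y52.085
G01 X81.466 Y46.292
G01 X76.471 Y47.601
M5
G0 X110.959 Y92.833
M3 S255
G01 X96.132 Y92.527 F3187
G01 X83.285 Y92.011
G01 X72.418 Y91.285
G01 X63.530 Y90.350
G01 X56.622 Y89.204
G01 X51.693 Y87.849
G01 X48.744 Y86.285
G01 X47.775 Y84.510
M5
G0 X0.000 Y0.000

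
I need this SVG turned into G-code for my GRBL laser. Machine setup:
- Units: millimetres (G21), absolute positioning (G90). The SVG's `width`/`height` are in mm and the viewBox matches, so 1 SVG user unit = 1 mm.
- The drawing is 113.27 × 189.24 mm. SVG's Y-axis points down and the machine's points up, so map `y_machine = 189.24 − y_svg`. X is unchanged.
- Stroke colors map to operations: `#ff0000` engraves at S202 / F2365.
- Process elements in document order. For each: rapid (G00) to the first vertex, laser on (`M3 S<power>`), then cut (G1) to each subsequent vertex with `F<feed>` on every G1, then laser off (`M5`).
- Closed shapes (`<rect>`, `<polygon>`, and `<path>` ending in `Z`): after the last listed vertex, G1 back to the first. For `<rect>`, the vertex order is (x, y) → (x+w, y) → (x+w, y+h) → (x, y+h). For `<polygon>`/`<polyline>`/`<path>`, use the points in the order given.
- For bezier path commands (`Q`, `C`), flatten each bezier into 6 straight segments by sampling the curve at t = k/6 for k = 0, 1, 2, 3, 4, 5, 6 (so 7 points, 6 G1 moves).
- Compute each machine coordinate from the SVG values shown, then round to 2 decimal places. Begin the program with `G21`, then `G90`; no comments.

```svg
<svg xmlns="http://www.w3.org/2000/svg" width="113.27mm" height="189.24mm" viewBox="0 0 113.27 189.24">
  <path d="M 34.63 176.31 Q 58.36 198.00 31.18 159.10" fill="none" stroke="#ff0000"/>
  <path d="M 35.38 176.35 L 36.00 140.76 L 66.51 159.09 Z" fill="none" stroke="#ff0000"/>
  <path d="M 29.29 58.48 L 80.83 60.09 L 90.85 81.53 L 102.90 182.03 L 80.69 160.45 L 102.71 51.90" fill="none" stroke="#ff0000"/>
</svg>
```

G21
G90
G00 X34.63 Y12.93
M3 S202
G1 X41.13 Y7.38 F2365
G1 X44.79 Y5.20 F2365
G1 X45.63 Y6.39 F2365
G1 X43.64 Y10.94 F2365
G1 X38.83 Y18.86 F2365
G1 X31.18 Y30.14 F2365
M5
G00 X35.38 Y12.89
M3 S202
G1 X36.00 Y48.48 F2365
G1 X66.51 Y30.15 F2365
G1 X35.38 Y12.89 F2365
M5
G00 X29.29 Y130.76
M3 S202
G1 X80.83 Y129.15 F2365
G1 X90.85 Y107.71 F2365
G1 X102.90 Y7.21 F2365
G1 X80.69 Y28.79 F2365
G1 X102.71 Y137.34 F2365
M5

Since the viewBox matches the mm dimensions, user units are millimetres directly. The only transform is the Y-flip y_m = 189.24 − y_svg.

Shape 1 is a quadratic bezier drawn with `<path>`. Its stroke #ff0000 means engrave at S202, F2365. After flipping Y the toolpath is (34.63,12.93) → (41.13,7.38) → (44.79,5.20) → (45.63,6.39) → (43.64,10.94) → (38.83,18.86) → (31.18,30.14).

Shape 2 is a regular polygon drawn with `<path>`. Its stroke #ff0000 means engrave at S202, F2365. After flipping Y the toolpath is (35.38,12.89) → (36.00,48.48) → (66.51,30.15) → (35.38,12.89), returning to the start.

Shape 3 is a open polyline drawn with `<path>`. Its stroke #ff0000 means engrave at S202, F2365. After flipping Y the toolpath is (29.29,130.76) → (80.83,129.15) → (90.85,107.71) → (102.90,7.21) → (80.69,28.79) → (102.71,137.34).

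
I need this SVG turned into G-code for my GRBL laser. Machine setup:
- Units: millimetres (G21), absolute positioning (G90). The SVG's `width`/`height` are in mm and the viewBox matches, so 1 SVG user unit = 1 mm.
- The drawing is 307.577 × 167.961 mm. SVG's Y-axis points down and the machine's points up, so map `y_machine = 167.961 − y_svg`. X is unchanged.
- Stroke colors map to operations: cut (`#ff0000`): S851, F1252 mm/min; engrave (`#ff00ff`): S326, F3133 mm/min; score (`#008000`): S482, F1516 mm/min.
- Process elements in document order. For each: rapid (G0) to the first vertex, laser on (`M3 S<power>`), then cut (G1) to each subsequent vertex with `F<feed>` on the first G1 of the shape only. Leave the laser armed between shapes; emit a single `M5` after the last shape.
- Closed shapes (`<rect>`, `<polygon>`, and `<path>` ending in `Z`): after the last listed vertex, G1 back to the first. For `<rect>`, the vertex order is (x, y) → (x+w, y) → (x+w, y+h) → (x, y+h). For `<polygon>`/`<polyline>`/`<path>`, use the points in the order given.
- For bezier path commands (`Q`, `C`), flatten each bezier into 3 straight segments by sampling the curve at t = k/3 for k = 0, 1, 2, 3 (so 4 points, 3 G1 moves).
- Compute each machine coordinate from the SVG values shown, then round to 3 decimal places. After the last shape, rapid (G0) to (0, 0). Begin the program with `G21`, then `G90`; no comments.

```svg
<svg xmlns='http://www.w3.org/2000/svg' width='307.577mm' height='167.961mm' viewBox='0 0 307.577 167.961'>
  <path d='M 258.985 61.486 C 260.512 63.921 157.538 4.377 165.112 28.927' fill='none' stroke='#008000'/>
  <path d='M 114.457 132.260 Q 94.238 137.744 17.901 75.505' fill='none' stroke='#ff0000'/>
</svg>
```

Since the viewBox matches the mm dimensions, user units are millimetres directly. The only transform is the Y-flip y_m = 167.961 − y_svg.

Shape 1 is a cubic bezier drawn with `<path>`. Its stroke #008000 means score at S482, F1516. After flipping Y the toolpath is (258.985,106.475) → (233.643,119.290) → (186.423,140.963) → (165.112,139.034).

Shape 2 is a quadratic bezier drawn with `<path>`. Its stroke #ff0000 means cut at S851, F1252. After flipping Y the toolpath is (114.457,35.701) → (94.742,39.570) → (62.557,58.488) → (17.901,92.456).

G21
G90
G0 X258.985 Y106.475
M3 S482
G1 X233.643 Y119.290 F1516
G1 X186.423 Y140.963
G1 X165.112 Y139.034
G0 X114.457 Y35.701
M3 S851
G1 X94.742 Y39.570 F1252
G1 X62.557 Y58.488
G1 X17.901 Y92.456
M5
G0 X0.000 Y0.000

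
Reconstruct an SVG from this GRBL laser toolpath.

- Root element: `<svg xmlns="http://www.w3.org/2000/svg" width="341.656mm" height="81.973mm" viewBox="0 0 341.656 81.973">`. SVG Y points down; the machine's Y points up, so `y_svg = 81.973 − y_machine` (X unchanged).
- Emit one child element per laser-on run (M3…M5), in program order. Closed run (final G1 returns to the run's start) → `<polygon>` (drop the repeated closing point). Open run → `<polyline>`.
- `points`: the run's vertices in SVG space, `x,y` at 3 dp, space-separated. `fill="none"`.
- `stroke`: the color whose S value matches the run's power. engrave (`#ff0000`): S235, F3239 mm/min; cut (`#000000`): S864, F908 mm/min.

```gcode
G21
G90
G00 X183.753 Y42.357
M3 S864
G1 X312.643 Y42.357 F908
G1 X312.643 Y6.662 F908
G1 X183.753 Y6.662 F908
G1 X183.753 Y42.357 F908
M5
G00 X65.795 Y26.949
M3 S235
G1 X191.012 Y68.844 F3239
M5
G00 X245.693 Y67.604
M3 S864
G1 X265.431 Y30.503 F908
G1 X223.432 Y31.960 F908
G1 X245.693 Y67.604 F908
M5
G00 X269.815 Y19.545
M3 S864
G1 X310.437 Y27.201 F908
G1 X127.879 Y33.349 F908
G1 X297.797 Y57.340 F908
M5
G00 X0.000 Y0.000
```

<svg xmlns="http://www.w3.org/2000/svg" width="341.656mm" height="81.973mm" viewBox="0 0 341.656 81.973">
  <polygon points="183.753,39.616 312.643,39.616 312.643,75.311 183.753,75.311" fill="none" stroke="#000000"/>
  <polyline points="65.795,55.024 191.012,13.129" fill="none" stroke="#ff0000"/>
  <polygon points="245.693,14.369 265.431,51.470 223.432,50.013" fill="none" stroke="#000000"/>
  <polyline points="269.815,62.428 310.437,54.772 127.879,48.624 297.797,24.633" fill="none" stroke="#000000"/>
</svg>

Machine Y-up, SVG Y-down with viewBox height 81.973, so y_svg = 81.973 − y_machine; X carries over.

Run 1: the run's S864 means `#000000` (cut). The run returns to its start, so emit a `<polygon>` with points (Y-flipped): 183.753,39.616 312.643,39.616 312.643,75.311 183.753,75.311.

Run 2: power S235 maps to stroke `#ff0000` (engrave). The run is open, so emit a `<polyline>` with points (Y-flipped): 65.795,55.024 191.012,13.129.

Run 3: S864 ⇒ cut layer `#000000`. The run returns to its start, so emit a `<polygon>` with points (Y-flipped): 245.693,14.369 265.431,51.470 223.432,50.013.

Run 4: the run's S864 means `#000000` (cut). The run is open, so emit a `<polyline>` with points (Y-flipped): 269.815,62.428 310.437,54.772 127.879,48.624 297.797,24.633.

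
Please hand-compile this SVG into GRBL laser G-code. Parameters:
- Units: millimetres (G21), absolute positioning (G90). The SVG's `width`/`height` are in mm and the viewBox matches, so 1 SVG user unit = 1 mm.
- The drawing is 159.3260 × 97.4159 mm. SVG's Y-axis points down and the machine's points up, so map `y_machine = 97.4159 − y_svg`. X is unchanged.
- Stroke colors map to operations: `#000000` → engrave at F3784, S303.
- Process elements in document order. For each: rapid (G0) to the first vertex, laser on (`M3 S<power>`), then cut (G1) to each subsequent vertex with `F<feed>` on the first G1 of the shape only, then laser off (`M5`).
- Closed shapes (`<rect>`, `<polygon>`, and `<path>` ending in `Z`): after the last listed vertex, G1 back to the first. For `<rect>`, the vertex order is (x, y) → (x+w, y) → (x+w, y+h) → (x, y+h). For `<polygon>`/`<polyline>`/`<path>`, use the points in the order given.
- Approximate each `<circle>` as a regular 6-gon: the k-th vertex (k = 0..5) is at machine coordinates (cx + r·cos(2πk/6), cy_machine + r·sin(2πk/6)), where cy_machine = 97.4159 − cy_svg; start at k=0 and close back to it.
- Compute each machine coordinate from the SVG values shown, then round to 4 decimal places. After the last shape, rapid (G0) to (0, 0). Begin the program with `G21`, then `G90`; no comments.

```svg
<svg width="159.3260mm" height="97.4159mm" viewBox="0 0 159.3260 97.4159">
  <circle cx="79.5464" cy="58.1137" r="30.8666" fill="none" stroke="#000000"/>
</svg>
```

1 u = 1 mm; y_m = 97.4159 − y.

[1] `<circle>` circle, #000000→engrave S303 F3784: (110.4130,39.3022) → (94.9797,66.0335) → (64.1131,66.0335) → (48.6798,39.3022) → (64.1131,12.5709) → (94.9797,12.5709) → (110.4130,39.3022) (closed)

G21
G90
G0 X110.4130 Y39.3022
M3 S303
G1 X94.9797 Y66.0335 F3784
G1 X64.1131 Y66.0335
G1 X48.6798 Y39.3022
G1 X64.1131 Y12.5709
G1 X94.9797 Y12.5709
G1 X110.4130 Y39.3022
M5
G0 X0.0000 Y0.0000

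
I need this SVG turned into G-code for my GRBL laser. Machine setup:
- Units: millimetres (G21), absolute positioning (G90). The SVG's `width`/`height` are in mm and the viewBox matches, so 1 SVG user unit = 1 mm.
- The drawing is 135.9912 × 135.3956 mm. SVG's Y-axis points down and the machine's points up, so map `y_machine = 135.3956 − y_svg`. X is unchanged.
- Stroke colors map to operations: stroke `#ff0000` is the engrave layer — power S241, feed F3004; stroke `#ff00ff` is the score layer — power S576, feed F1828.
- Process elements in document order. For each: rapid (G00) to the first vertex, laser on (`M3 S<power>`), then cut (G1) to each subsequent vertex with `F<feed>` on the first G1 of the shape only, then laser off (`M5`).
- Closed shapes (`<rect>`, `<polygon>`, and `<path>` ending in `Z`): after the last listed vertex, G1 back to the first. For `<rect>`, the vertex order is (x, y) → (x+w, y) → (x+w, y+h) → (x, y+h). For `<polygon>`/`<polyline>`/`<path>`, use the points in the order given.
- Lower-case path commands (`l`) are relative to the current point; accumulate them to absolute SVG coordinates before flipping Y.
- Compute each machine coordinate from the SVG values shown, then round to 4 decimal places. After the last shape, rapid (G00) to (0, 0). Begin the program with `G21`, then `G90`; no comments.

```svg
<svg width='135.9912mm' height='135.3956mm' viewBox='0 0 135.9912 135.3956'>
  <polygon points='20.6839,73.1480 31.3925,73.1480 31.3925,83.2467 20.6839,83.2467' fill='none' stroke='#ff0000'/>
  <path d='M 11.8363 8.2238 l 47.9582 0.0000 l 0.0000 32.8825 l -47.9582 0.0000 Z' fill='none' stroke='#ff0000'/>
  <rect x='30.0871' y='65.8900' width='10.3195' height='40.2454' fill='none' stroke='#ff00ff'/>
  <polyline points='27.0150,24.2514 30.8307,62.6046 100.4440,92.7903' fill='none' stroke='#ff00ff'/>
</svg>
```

Since the viewBox matches the mm dimensions, user units are millimetres directly. The only transform is the Y-flip y_m = 135.3956 − y_svg.

Shape 1 is a rectangle drawn with `<polygon>`. Its stroke #ff0000 means engrave at S241, F3004. After flipping Y the toolpath is (20.6839,62.2476) → (31.3925,62.2476) → (31.3925,52.1489) → (20.6839,52.1489) → (20.6839,62.2476), returning to the start.

Shape 2 is a rectangle drawn with `<path>`. Its stroke #ff0000 means engrave at S241, F3004. After flipping Y the toolpath is (11.8363,127.1718) → (59.7945,127.1718) → (59.7945,94.2893) → (11.8363,94.2893) → (11.8363,127.1718), returning to the start.

Shape 3 is a rectangle drawn with `<rect>`. Its stroke #ff00ff means score at S576, F1828. After flipping Y the toolpath is (30.0871,69.5056) → (40.4066,69.5056) → (40.4066,29.2602) → (30.0871,29.2602) → (30.0871,69.5056), returning to the start.

Shape 4 is a open polyline drawn with `<polyline>`. Its stroke #ff00ff means score at S576, F1828. After flipping Y the toolpath is (27.0150,111.1442) → (30.8307,72.7910) → (100.4440,42.6053).

G21
G90
G00 X20.6839 Y62.2476
M3 S241
G1 X31.3925 Y62.2476 F3004
G1 X31.3925 Y52.1489
G1 X20.6839 Y52.1489
G1 X20.6839 Y62.2476
M5
G00 X11.8363 Y127.1718
M3 S241
G1 X59.7945 Y127.1718 F3004
G1 X59.7945 Y94.2893
G1 X11.8363 Y94.2893
G1 X11.8363 Y127.1718
M5
G00 X30.0871 Y69.5056
M3 S576
G1 X40.4066 Y69.5056 F1828
G1 X40.4066 Y29.2602
G1 X30.0871 Y29.2602
G1 X30.0871 Y69.5056
M5
G00 X27.0150 Y111.1442
M3 S576
G1 X30.8307 Y72.7910 F1828
G1 X100.4440 Y42.6053
M5
G00 X0.0000 Y0.0000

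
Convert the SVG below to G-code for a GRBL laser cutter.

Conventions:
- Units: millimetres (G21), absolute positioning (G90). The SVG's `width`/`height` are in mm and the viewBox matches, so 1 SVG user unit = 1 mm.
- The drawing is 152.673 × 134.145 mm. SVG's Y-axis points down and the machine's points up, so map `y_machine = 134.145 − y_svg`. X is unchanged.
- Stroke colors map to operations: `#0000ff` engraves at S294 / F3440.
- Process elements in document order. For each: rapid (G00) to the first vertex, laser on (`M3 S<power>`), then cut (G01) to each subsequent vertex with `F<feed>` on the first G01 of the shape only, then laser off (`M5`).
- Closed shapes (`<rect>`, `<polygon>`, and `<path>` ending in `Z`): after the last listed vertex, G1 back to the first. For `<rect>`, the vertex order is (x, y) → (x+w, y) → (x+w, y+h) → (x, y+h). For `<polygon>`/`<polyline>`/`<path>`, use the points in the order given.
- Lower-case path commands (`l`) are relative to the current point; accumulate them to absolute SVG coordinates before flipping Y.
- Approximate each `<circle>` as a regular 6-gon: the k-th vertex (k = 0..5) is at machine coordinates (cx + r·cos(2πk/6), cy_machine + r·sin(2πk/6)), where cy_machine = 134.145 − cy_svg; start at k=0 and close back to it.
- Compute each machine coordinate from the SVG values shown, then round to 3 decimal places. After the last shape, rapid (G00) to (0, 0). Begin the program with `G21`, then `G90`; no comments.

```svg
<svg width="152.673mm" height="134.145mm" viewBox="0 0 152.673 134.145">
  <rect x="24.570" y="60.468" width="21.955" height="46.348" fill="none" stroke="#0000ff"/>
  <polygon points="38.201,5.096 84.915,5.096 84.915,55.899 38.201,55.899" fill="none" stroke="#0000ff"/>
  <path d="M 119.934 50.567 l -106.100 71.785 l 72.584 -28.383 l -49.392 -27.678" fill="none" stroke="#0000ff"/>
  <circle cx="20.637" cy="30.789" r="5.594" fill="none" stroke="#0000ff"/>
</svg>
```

1 u = 1 mm; y_m = 134.145 − y.

[1] `<rect>` rectangle, #0000ff→engrave S294 F3440: (24.570,73.677) → (46.525,73.677) → (46.525,27.329) → (24.570,27.329) → (24.570,73.677) (closed)

[2] `<polygon>` rectangle, #0000ff→engrave S294 F3440: (38.201,129.049) → (84.915,129.049) → (84.915,78.246) → (38.201,78.246) → (38.201,129.049) (closed)

[3] `<path>` open polyline, #0000ff→engrave S294 F3440: (119.934,83.578) → (13.834,11.793) → (86.418,40.176) → (37.026,67.854)

[4] `<circle>` circle, #0000ff→engrave S294 F3440: (26.231,103.356) → (23.434,108.201) → (17.840,108.201) → (15.043,103.356) → (17.840,98.511) → (23.434,98.511) → (26.231,103.356) (closed)

G21
G90
G00 X24.570 Y73.677
M3 S294
G01 X46.525 Y73.677 F3440
G01 X46.525 Y27.329
G01 X24.570 Y27.329
G01 X24.570 Y73.677
M5
G00 X38.201 Y129.049
M3 S294
G01 X84.915 Y129.049 F3440
G01 X84.915 Y78.246
G01 X38.201 Y78.246
G01 X38.201 Y129.049
M5
G00 X119.934 Y83.578
M3 S294
G01 X13.834 Y11.793 F3440
G01 X86.418 Y40.176
G01 X37.026 Y67.854
M5
G00 X26.231 Y103.356
M3 S294
G01 X23.434 Y108.201 F3440
G01 X17.840 Y108.201
G01 X15.043 Y103.356
G01 X17.840 Y98.511
G01 X23.434 Y98.511
G01 X26.231 Y103.356
M5
G00 X0.000 Y0.000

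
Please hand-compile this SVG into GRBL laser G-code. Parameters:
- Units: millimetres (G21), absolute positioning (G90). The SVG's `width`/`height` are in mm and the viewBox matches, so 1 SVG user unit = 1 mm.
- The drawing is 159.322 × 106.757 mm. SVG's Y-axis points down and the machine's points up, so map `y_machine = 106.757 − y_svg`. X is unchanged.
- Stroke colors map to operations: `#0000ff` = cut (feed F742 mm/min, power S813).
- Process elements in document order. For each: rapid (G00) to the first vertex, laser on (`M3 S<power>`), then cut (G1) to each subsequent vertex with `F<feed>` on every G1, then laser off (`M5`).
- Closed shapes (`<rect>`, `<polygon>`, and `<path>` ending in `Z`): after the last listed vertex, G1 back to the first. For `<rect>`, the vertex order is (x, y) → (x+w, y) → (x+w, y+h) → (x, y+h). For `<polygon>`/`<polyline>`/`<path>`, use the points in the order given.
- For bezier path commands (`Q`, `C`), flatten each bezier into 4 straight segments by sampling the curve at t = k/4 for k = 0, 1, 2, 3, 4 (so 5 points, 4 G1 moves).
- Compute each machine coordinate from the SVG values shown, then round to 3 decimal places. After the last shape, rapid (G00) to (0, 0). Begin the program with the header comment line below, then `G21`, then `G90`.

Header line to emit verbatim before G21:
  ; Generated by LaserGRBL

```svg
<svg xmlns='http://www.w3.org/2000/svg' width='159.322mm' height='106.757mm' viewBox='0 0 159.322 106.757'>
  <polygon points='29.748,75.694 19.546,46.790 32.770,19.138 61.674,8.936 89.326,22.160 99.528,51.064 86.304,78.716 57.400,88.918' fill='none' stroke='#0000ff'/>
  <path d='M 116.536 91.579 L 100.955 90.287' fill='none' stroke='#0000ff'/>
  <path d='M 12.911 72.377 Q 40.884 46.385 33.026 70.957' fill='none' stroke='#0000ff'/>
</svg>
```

1 u = 1 mm; y_m = 106.757 − y.

[1] `<polygon>` regular polygon, #0000ff→cut S813 F742: (29.748,31.063) → (19.546,59.967) → (32.770,87.619) → (61.674,97.821) → (89.326,84.597) → (99.528,55.693) → (86.304,28.041) → (57.400,17.839) → (29.748,31.063) (closed)

[2] `<path>` line segment, #0000ff→cut S813 F742: (116.536,15.178) → (100.955,16.470)

[3] `<path>` quadratic bezier, #0000ff→cut S813 F742: (12.911,34.380) → (24.658,44.216) → (31.926,47.731) → (34.716,44.926) → (33.026,35.800)

; Generated by LaserGRBL
G21
G90
G00 X29.748 Y31.063
M3 S813
G1 X19.546 Y59.967 F742
G1 X32.770 Y87.619 F742
G1 X61.674 Y97.821 F742
G1 X89.326 Y84.597 F742
G1 X99.528 Y55.693 F742
G1 X86.304 Y28.041 F742
G1 X57.400 Y17.839 F742
G1 X29.748 Y31.063 F742
M5
G00 X116.536 Y15.178
M3 S813
G1 X100.955 Y16.470 F742
M5
G00 X12.911 Y34.380
M3 S813
G1 X24.658 Y44.216 F742
G1 X31.926 Y47.731 F742
G1 X34.716 Y44.926 F742
G1 X33.026 Y35.800 F742
M5
G00 X0.000 Y0.000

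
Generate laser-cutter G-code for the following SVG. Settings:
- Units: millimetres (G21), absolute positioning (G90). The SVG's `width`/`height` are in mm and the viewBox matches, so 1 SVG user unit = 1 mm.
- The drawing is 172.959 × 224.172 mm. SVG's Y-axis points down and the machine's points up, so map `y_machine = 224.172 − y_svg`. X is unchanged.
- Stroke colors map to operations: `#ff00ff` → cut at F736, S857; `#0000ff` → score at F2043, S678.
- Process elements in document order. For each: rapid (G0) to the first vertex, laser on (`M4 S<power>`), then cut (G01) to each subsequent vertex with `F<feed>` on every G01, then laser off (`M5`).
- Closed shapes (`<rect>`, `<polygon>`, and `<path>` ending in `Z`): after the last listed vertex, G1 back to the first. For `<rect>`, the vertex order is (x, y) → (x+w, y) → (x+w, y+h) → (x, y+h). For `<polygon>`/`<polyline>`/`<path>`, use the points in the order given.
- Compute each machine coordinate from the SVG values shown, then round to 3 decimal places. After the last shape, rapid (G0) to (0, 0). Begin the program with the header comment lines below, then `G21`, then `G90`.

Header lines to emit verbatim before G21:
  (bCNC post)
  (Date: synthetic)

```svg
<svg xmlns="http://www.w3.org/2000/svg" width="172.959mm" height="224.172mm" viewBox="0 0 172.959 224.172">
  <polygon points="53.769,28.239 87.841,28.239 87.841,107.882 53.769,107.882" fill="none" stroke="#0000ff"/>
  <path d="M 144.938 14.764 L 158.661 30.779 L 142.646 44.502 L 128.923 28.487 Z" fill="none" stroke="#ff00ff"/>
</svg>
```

1 u = 1 mm; y_m = 224.172 − y.

[1] `<polygon>` rectangle, #0000ff→score S678 F2043: (53.769,195.933) → (87.841,195.933) → (87.841,116.290) → (53.769,116.290) → (53.769,195.933) (closed)

[2] `<path>` regular polygon, #ff00ff→cut S857 F736: (144.938,209.408) → (158.661,193.393) → (142.646,179.670) → (128.923,195.685) → (144.938,209.408) (closed)

(bCNC post)
(Date: synthetic)
G21
G90
G0 X53.769 Y195.933
M4 S678
G01 X87.841 Y195.933 F2043
G01 X87.841 Y116.290 F2043
G01 X53.769 Y116.290 F2043
G01 X53.769 Y195.933 F2043
M5
G0 X144.938 Y209.408
M4 S857
G01 X158.661 Y193.393 F736
G01 X142.646 Y179.670 F736
G01 X128.923 Y195.685 F736
G01 X144.938 Y209.408 F736
M5
G0 X0.000 Y0.000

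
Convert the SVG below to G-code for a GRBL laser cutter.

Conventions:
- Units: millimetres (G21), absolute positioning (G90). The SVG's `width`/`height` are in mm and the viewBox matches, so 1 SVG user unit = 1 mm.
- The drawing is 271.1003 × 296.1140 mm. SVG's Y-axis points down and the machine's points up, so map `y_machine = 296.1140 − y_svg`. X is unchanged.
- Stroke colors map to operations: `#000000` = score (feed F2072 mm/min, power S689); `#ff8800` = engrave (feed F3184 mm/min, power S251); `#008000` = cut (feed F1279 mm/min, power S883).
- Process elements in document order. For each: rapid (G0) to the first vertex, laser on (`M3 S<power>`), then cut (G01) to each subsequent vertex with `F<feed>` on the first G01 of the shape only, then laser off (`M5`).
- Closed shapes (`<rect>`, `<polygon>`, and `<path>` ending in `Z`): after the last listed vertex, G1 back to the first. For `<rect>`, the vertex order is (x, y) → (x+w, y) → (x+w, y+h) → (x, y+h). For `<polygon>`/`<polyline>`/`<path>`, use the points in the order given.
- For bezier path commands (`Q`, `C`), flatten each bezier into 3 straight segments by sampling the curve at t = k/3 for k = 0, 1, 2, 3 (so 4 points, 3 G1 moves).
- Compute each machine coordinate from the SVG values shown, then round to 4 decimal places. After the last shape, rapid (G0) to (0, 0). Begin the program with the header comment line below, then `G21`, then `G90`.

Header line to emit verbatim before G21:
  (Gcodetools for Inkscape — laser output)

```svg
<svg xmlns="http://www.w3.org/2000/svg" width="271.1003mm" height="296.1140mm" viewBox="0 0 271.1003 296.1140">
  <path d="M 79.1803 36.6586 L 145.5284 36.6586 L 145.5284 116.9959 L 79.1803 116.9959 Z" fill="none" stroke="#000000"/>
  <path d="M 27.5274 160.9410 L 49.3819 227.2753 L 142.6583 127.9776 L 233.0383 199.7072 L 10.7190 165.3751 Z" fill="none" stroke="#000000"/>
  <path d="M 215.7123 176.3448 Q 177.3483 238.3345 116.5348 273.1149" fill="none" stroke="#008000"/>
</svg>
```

Since the viewBox matches the mm dimensions, user units are millimetres directly. The only transform is the Y-flip y_m = 296.1140 − y_svg.

Shape 1 is a rectangle drawn with `<path>`. Its stroke #000000 means score at S689, F2072. After flipping Y the toolpath is (79.1803,259.4554) → (145.5284,259.4554) → (145.5284,179.1181) → (79.1803,179.1181) → (79.1803,259.4554), returning to the start.

Shape 2 is a closed polygon drawn with `<path>`. Its stroke #000000 means score at S689, F2072. After flipping Y the toolpath is (27.5274,135.1730) → (49.3819,68.8387) → (142.6583,168.1364) → (233.0383,96.4068) → (10.7190,130.7389) → (27.5274,135.1730), returning to the start.

Shape 3 is a quadratic bezier drawn with `<path>`. Its stroke #008000 means cut at S883, F1279. After flipping Y the toolpath is (215.7123,119.7692) → (187.6419,81.4660) → (154.5827,49.2093) → (116.5348,22.9991).

(Gcodetools for Inkscape — laser output)
G21
G90
G0 X79.1803 Y259.4554
M3 S689
G01 X145.5284 Y259.4554 F2072
G01 X145.5284 Y179.1181
G01 X79.1803 Y179.1181
G01 X79.1803 Y259.4554
M5
G0 X27.5274 Y135.1730
M3 S689
G01 X49.3819 Y68.8387 F2072
G01 X142.6583 Y168.1364
G01 X233.0383 Y96.4068
G01 X10.7190 Y130.7389
G01 X27.5274 Y135.1730
M5
G0 X215.7123 Y119.7692
M3 S883
G01 X187.6419 Y81.4660 F1279
G01 X154.5827 Y49.2093
G01 X116.5348 Y22.9991
M5
G0 X0.0000 Y0.0000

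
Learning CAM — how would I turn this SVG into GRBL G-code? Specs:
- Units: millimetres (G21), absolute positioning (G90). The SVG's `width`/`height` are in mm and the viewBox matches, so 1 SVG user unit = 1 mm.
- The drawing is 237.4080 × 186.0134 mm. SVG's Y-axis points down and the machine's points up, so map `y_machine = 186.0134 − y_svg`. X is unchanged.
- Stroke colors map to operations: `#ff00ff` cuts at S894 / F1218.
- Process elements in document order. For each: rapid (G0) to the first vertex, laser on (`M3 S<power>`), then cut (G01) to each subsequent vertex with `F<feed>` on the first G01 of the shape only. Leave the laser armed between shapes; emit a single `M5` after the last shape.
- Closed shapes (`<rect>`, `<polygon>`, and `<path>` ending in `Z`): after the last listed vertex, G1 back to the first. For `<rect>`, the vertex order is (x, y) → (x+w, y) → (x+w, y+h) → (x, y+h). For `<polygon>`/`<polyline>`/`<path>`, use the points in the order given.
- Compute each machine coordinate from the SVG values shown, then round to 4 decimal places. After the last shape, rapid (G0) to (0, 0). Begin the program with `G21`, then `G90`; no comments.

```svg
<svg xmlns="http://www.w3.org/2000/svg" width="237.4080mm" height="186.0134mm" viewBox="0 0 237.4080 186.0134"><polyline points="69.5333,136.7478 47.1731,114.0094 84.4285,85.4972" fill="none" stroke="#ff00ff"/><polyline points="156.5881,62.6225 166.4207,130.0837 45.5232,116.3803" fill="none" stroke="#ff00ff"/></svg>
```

1 u = 1 mm; y_m = 186.0134 − y.

[1] `<polyline>` open polyline, #ff00ff→cut S894 F1218: (69.5333,49.2656) → (47.1731,72.0040) → (84.4285,100.5162)

[2] `<polyline>` open polyline, #ff00ff→cut S894 F1218: (156.5881,123.3909) → (166.4207,55.9297) → (45.5232,69.6331)

G21
G90
G0 X69.5333 Y49.2656
M3 S894
G01 X47.1731 Y72.0040 F1218
G01 X84.4285 Y100.5162
G0 X156.5881 Y123.3909
M3 S894
G01 X166.4207 Y55.9297 F1218
G01 X45.5232 Y69.6331
M5
G0 X0.0000 Y0.0000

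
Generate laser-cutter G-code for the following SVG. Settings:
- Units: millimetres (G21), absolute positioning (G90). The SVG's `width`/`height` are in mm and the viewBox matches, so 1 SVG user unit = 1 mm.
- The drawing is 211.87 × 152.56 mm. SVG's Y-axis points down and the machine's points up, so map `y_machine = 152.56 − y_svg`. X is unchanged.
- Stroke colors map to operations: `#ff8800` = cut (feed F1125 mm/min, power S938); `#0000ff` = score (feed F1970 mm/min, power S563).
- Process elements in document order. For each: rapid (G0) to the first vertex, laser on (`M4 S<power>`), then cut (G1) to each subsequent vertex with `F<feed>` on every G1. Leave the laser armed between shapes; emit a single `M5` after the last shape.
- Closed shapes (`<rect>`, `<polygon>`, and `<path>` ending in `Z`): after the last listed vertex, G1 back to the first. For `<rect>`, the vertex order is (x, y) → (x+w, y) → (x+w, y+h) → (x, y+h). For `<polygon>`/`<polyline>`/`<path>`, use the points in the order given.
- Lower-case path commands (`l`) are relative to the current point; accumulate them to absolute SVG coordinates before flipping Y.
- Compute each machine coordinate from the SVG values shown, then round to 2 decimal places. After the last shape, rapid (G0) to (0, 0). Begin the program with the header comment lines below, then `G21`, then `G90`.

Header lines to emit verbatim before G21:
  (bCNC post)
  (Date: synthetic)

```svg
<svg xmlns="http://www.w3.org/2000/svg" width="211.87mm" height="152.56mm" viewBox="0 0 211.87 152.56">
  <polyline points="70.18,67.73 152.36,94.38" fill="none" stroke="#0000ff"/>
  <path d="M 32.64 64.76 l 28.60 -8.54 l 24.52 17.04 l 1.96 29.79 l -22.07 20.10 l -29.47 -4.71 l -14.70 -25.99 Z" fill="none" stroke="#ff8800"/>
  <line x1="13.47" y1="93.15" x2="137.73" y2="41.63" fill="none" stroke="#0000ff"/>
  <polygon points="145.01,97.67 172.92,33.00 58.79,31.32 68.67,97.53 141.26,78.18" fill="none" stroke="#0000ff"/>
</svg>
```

viewBox `0 0 211.87 152.56` with mm width/height → 1 unit = 1 mm. Flip: y_m = 152.56 − y_svg.

**Shape 1** — `<polyline>` line segment, stroke `#0000ff` → score (S563, F1970). Machine vertices: (70.18,84.83) → (152.36,58.18). Open path.

**Shape 2** — `<path>` regular polygon, stroke `#ff8800` → cut (S938, F1125). Machine vertices: (32.64,87.80) → (61.24,96.34) → (85.76,79.30) → (87.72,49.51) → (65.65,29.41) → (36.18,34.12) → (21.48,60.11) → (32.64,87.80). Closed: final G1 returns to the first vertex.

**Shape 3** — `<line>` line segment, stroke `#0000ff` → score (S563, F1970). Machine vertices: (13.47,59.41) → (137.73,110.93). Open path.

**Shape 4** — `<polygon>` closed polygon, stroke `#0000ff` → score (S563, F1970). Machine vertices: (145.01,54.89) → (172.92,119.56) → (58.79,121.24) → (68.67,55.03) → (141.26,74.38) → (145.01,54.89). Closed: final G1 returns to the first vertex.

(bCNC post)
(Date: synthetic)
G21
G90
G0 X70.18 Y84.83
M4 S563
G1 X152.36 Y58.18 F1970
G0 X32.64 Y87.80
M4 S938
G1 X61.24 Y96.34 F1125
G1 X85.76 Y79.30 F1125
G1 X87.72 Y49.51 F1125
G1 X65.65 Y29.41 F1125
G1 X36.18 Y34.12 F1125
G1 X21.48 Y60.11 F1125
G1 X32.64 Y87.80 F1125
G0 X13.47 Y59.41
M4 S563
G1 X137.73 Y110.93 F1970
G0 X145.01 Y54.89
M4 S563
G1 X172.92 Y119.56 F1970
G1 X58.79 Y121.24 F1970
G1 X68.67 Y55.03 F1970
G1 X141.26 Y74.38 F1970
G1 X145.01 Y54.89 F1970
M5
G0 X0.00 Y0.00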